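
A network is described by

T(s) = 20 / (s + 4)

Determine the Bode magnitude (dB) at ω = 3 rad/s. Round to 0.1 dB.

12.0 dB

Substitute s = j3:
Numerator: 20 = 20 + j0
Denominator: (j3) + 4 = 4 + j3
|N| = √(20² + 0²) ≈ 20, ∠N ≈ 0.00°
|D| = √(4² + 3²) ≈ 5, ∠D ≈ 36.87°
|T| = 20 / 5 ≈ 4
Gain = 20 log₁₀(4) ≈ 12.04 dB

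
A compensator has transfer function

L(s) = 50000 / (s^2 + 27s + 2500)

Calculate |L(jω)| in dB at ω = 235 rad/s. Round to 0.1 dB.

-0.5 dB

At s = jω = j235:
quadratic: (j235)² + 27·j235 + 2500 = -52725 + j6345 → |·| ≈ 53105, ∠ ≈ 173.14°
|L| = 50000 / 53105 ≈ 0.94153
Gain = 20 log₁₀(0.94153) ≈ -0.52 dB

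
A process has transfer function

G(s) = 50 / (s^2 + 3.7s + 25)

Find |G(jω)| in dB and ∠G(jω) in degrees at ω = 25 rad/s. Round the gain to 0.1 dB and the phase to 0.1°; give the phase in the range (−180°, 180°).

-21.7 dB, -171.2°

At s = jω = j25:
quadratic: (j25)² + 3.7·j25 + 25 = -600 + j92.5 → |·| ≈ 607.09, ∠ ≈ 171.24°
|G| = 50 / 607.09 ≈ 0.08236
Gain = 20 log₁₀(0.08236) ≈ -21.69 dB
∠G = 0.00° − 171.24° = -171.24°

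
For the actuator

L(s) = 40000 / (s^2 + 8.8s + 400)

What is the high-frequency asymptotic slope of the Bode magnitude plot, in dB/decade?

-40 dB/decade

Each pole contributes −20 dB/decade at high frequency; each zero contributes +20 dB/decade.
Net: 0 zero(s) − 2 pole(s) → -40 dB/decade.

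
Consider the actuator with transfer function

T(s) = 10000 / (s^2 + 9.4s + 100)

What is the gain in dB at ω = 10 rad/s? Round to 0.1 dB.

40.5 dB

At s = jω = j10:
quadratic: (j10)² + 9.4·j10 + 100 = 0 + j94 → |·| ≈ 94, ∠ ≈ 90.00°
|T| = 10000 / 94 ≈ 106.38
Gain = 20 log₁₀(106.38) ≈ 40.54 dB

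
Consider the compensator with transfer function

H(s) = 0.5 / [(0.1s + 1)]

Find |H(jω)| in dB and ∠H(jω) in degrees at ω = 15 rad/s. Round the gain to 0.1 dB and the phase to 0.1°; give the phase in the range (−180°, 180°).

-11.1 dB, -56.3°

At ω = 15 rad/s:
pole (1 + j15·0.1) = 1 + j1.5 → |·| ≈ 1.8028, ∠ ≈ 56.31°
|H| = 0.5 · 1 / (1.8028) ≈ 0.27735
Gain = 20 log₁₀(0.27735) ≈ -11.14 dB
∠H = (0°) − (56.31°) = -56.31°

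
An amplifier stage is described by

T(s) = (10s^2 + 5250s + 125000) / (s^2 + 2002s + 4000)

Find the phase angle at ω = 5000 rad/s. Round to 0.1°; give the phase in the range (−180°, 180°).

Substitute s = j5000:
Numerator: 10(j5000)^2 + 5250(j5000) + 125000 = -249875000 + j26250000
Denominator: (j5000)^2 + 2002(j5000) + 4000 = -24996000 + j10010000
|N| = √(249875000² + 26250000²) ≈ 2.5125e+08, ∠N ≈ 174.00°
|D| = √(24996000² + 10010000²) ≈ 2.6926e+07, ∠D ≈ 158.18°
∠T = 174.00° − 158.18° = 15.82°

15.8°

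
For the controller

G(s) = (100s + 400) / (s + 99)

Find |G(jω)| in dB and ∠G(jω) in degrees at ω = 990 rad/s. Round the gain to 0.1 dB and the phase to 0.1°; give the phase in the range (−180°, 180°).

Substitute s = j990:
Numerator: 100(j990) + 400 = 400 + j99000
Denominator: (j990) + 99 = 99 + j990
|N| = √(400² + 99000²) ≈ 99001, ∠N ≈ 89.77°
|D| = √(99² + 990²) ≈ 994.94, ∠D ≈ 84.29°
|G| = 99001 / 994.94 ≈ 99.504
Gain = 20 log₁₀(99.504) ≈ 39.96 dB
∠G = 89.77° − 84.29° = 5.48°

40.0 dB, 5.5°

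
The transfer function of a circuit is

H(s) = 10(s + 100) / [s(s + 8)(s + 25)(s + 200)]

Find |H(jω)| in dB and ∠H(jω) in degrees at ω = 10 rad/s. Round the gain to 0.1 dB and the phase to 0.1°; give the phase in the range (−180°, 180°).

At s = jω = j10:
zero (s+100): 100 + j10 → |·| = √(100²+10²) = √10100 ≈ 100.5, ∠ = arctan(10/100) ≈ 5.71°
pole (s+8): 8 + j10 → |·| = √(8²+10²) = √164 ≈ 12.806, ∠ = arctan(10/8) ≈ 51.34°
pole (s+25): 25 + j10 → |·| = √(25²+10²) = √725 ≈ 26.926, ∠ = arctan(10/25) ≈ 21.80°
pole (s+200): 200 + j10 → |·| = √(200²+10²) = √40100 ≈ 200.25, ∠ = arctan(10/200) ≈ 2.86°
pole at origin: |s| = 10, ∠ = 90.00° (in denominator)
|H| = 10 · 100.5 / 6.9049e+05 ≈ 0.0014555
Gain = 20 log₁₀(0.0014555) ≈ -56.74 dB
∠H = 5.71° − 166.00° = -160.29°

-56.7 dB, -160.3°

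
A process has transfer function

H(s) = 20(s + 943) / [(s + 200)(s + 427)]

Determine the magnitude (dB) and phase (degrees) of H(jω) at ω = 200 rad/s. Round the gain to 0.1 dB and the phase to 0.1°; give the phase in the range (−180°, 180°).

At s = jω = j200:
zero (s+943): 943 + j200 → |·| = √(943²+200²) = √929249 ≈ 963.98, ∠ = arctan(200/943) ≈ 11.97°
pole (s+200): 200 + j200 → |·| = √(200²+200²) = √80000 ≈ 282.84, ∠ = arctan(200/200) ≈ 45.00°
pole (s+427): 427 + j200 → |·| = √(427²+200²) = √222329 ≈ 471.52, ∠ = arctan(200/427) ≈ 25.10°
|H| = 20 · 963.98 / 1.3336e+05 ≈ 0.14457
Gain = 20 log₁₀(0.14457) ≈ -16.80 dB
∠H = 11.97° − 70.10° = -58.13°

-16.8 dB, -58.1°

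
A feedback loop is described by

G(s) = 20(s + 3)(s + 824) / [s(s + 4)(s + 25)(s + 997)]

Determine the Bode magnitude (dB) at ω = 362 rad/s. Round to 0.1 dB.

At s = jω = j362:
zero (s+3): 3 + j362 → |·| = √(3²+362²) = √131053 ≈ 362.01, ∠ = arctan(362/3) ≈ 89.53°
zero (s+824): 824 + j362 → |·| = √(824²+362²) = √810020 ≈ 900.01, ∠ = arctan(362/824) ≈ 23.72°
pole (s+4): 4 + j362 → |·| = √(4²+362²) = √131060 ≈ 362.02, ∠ = arctan(362/4) ≈ 89.37°
pole (s+25): 25 + j362 → |·| = √(25²+362²) = √131669 ≈ 362.86, ∠ = arctan(362/25) ≈ 86.05°
pole (s+997): 997 + j362 → |·| = √(997²+362²) = √1125053 ≈ 1060.7, ∠ = arctan(362/997) ≈ 19.96°
pole at origin: |s| = 362, ∠ = 90.00° (in denominator)
|G| = 20 · 3.2581e+05 / 5.044e+10 ≈ 0.00012919
Gain = 20 log₁₀(0.00012919) ≈ -77.78 dB

-77.8 dB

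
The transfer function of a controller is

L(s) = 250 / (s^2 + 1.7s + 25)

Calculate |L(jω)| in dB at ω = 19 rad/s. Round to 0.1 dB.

At s = jω = j19:
quadratic: (j19)² + 1.7·j19 + 25 = -336 + j32.3 → |·| ≈ 337.55, ∠ ≈ 174.51°
|L| = 250 / 337.55 ≈ 0.74063
Gain = 20 log₁₀(0.74063) ≈ -2.61 dB

-2.6 dB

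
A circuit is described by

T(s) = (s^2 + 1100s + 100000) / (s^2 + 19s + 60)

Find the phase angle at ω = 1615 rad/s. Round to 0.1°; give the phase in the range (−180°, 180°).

-34.6°

Substitute s = j1615:
Numerator: (j1615)^2 + 1100(j1615) + 100000 = -2508225 + j1776500
Denominator: (j1615)^2 + 19(j1615) + 60 = -2608165 + j30685
|N| = √(2508225² + 1776500²) ≈ 3.0736e+06, ∠N ≈ 144.69°
|D| = √(2608165² + 30685²) ≈ 2.6083e+06, ∠D ≈ 179.33°
∠T = 144.69° − 179.33° = -34.64°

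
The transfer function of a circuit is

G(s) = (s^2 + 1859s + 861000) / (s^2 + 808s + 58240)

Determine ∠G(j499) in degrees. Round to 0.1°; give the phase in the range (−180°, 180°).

Substitute s = j499:
Numerator: (j499)^2 + 1859(j499) + 861000 = 611999 + j927641
Denominator: (j499)^2 + 808(j499) + 58240 = -190761 + j403192
|N| = √(611999² + 927641²) ≈ 1.1113e+06, ∠N ≈ 56.59°
|D| = √(190761² + 403192²) ≈ 4.4604e+05, ∠D ≈ 115.32°
∠G = 56.59° − 115.32° = -58.73°

-58.7°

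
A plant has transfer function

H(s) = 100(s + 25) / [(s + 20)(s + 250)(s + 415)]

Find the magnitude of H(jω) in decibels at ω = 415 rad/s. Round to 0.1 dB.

At s = jω = j415:
zero (s+25): 25 + j415 → |·| = √(25²+415²) = √172850 ≈ 415.75, ∠ = arctan(415/25) ≈ 86.55°
pole (s+20): 20 + j415 → |·| = √(20²+415²) = √172625 ≈ 415.48, ∠ = arctan(415/20) ≈ 87.24°
pole (s+250): 250 + j415 → |·| = √(250²+415²) = √234725 ≈ 484.48, ∠ = arctan(415/250) ≈ 58.93°
pole (s+415): 415 + j415 → |·| = √(415²+415²) = √344450 ≈ 586.9, ∠ = arctan(415/415) ≈ 45.00°
|H| = 100 · 415.75 / 1.1814e+08 ≈ 0.00035191
Gain = 20 log₁₀(0.00035191) ≈ -69.07 dB

-69.1 dB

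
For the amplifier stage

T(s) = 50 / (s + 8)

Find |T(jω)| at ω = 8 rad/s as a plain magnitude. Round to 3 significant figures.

At s = jω = j8:
pole (s+8): 8 + j8 → |·| = √(8²+8²) = √128 ≈ 11.314, ∠ = arctan(8/8) ≈ 45.00°
|T| = 50 / 11.314 ≈ 4.4193

4.42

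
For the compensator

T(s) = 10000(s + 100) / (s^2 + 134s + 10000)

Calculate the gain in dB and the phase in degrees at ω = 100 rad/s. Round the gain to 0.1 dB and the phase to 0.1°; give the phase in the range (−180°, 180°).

40.5 dB, -45.0°

At s = jω = j100:
zero (s+100): 100 + j100 → |·| = √(100²+100²) = √20000 ≈ 141.42, ∠ = arctan(100/100) ≈ 45.00°
quadratic: (j100)² + 134·j100 + 10000 = 0 + j13400 → |·| ≈ 13400, ∠ ≈ 90.00°
|T| = 10000 · 141.42 / 13400 ≈ 105.54
Gain = 20 log₁₀(105.54) ≈ 40.47 dB
∠T = 45.00° − 90.00° = -45.00°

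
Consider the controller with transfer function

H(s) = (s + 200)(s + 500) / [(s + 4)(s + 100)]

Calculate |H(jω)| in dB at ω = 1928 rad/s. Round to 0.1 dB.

0.3 dB

At s = jω = j1928:
zero (s+200): 200 + j1928 → |·| = √(200²+1928²) = √3757184 ≈ 1938.3, ∠ = arctan(1928/200) ≈ 84.08°
zero (s+500): 500 + j1928 → |·| = √(500²+1928²) = √3967184 ≈ 1991.8, ∠ = arctan(1928/500) ≈ 75.46°
pole (s+4): 4 + j1928 → |·| = √(4²+1928²) = √3717200 ≈ 1928, ∠ = arctan(1928/4) ≈ 89.88°
pole (s+100): 100 + j1928 → |·| = √(100²+1928²) = √3727184 ≈ 1930.6, ∠ = arctan(1928/100) ≈ 87.03°
|H| = 1 · 3.8607e+06 / 3.7222e+06 ≈ 1.0372
Gain = 20 log₁₀(1.0372) ≈ 0.32 dB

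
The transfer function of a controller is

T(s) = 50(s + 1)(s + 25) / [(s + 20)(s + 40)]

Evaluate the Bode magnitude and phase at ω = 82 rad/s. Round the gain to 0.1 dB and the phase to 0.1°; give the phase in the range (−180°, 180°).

33.2 dB, 22.1°

At s = jω = j82:
zero (s+1): 1 + j82 → |·| = √(1²+82²) = √6725 ≈ 82.006, ∠ = arctan(82/1) ≈ 89.30°
zero (s+25): 25 + j82 → |·| = √(25²+82²) = √7349 ≈ 85.726, ∠ = arctan(82/25) ≈ 73.04°
pole (s+20): 20 + j82 → |·| = √(20²+82²) = √7124 ≈ 84.404, ∠ = arctan(82/20) ≈ 76.29°
pole (s+40): 40 + j82 → |·| = √(40²+82²) = √8324 ≈ 91.236, ∠ = arctan(82/40) ≈ 64.00°
|T| = 50 · 7030 / 7700.7 ≈ 45.645
Gain = 20 log₁₀(45.645) ≈ 33.19 dB
∠T = 162.34° − 140.29° = 22.05°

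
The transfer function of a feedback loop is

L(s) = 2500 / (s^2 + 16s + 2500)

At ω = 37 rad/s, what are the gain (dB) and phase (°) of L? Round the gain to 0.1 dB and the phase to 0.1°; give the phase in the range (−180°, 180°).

5.8 dB, -27.6°

At s = jω = j37:
quadratic: (j37)² + 16·j37 + 2500 = 1131 + j592 → |·| ≈ 1276.6, ∠ ≈ 27.63°
|L| = 2500 / 1276.6 ≈ 1.9583
Gain = 20 log₁₀(1.9583) ≈ 5.84 dB
∠L = 0.00° − 27.63° = -27.63°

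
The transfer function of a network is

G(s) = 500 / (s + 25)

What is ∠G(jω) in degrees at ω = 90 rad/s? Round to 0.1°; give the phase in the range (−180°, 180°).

-74.5°

At s = jω = j90:
pole (s+25): 25 + j90 → |·| = √(25²+90²) = √8725 ≈ 93.408, ∠ = arctan(90/25) ≈ 74.48°
∠G = 0.00° − 74.48° = -74.48°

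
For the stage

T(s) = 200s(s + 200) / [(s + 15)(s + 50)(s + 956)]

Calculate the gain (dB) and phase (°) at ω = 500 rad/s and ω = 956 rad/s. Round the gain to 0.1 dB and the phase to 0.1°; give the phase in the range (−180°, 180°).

ω = 500: -14.0 dB, -42.0°; ω = 956: -16.4 dB, -52.9°

At s = jω = j500:
zero (s+200): 200 + j500 → |·| = √(200²+500²) = √290000 ≈ 538.52, ∠ = arctan(500/200) ≈ 68.20°
zero at origin: s = j500 → |·| = 500, ∠ = 90.00°
pole (s+15): 15 + j500 → |·| = √(15²+500²) = √250225 ≈ 500.22, ∠ = arctan(500/15) ≈ 88.28°
pole (s+50): 50 + j500 → |·| = √(50²+500²) = √252500 ≈ 502.49, ∠ = arctan(500/50) ≈ 84.29°
pole (s+956): 956 + j500 → |·| = √(956²+500²) = √1163936 ≈ 1078.9, ∠ = arctan(500/956) ≈ 27.61°
|T| = 200 · 2.6926e+05 / 2.7119e+08 ≈ 0.19858
Gain = 20 log₁₀(0.19858) ≈ -14.04 dB
∠T = 158.20° − 200.18° = -41.98°

At s = jω = j956:
zero (s+200): 200 + j956 → |·| = √(200²+956²) = √953936 ≈ 976.7, ∠ = arctan(956/200) ≈ 78.18°
zero at origin: s = j956 → |·| = 956, ∠ = 90.00°
pole (s+15): 15 + j956 → |·| = √(15²+956²) = √914161 ≈ 956.12, ∠ = arctan(956/15) ≈ 89.10°
pole (s+50): 50 + j956 → |·| = √(50²+956²) = √916436 ≈ 957.31, ∠ = arctan(956/50) ≈ 87.01°
pole (s+956): 956 + j956 → |·| = √(956²+956²) = √1827872 ≈ 1352, ∠ = arctan(956/956) ≈ 45.00°
|T| = 200 · 9.3373e+05 / 1.2375e+09 ≈ 0.15091
Gain = 20 log₁₀(0.15091) ≈ -16.43 dB
∠T = 168.18° − 221.11° = -52.93°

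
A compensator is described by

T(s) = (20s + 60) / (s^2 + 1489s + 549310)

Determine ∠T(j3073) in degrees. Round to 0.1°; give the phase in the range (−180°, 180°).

Substitute s = j3073:
Numerator: 20(j3073) + 60 = 60 + j61460
Denominator: (j3073)^2 + 1489(j3073) + 549310 = -8894019 + j4575697
|N| = √(60² + 61460²) ≈ 61460, ∠N ≈ 89.94°
|D| = √(8894019² + 4575697²) ≈ 1.0002e+07, ∠D ≈ 152.78°
∠T = 89.94° − 152.78° = -62.84°

-62.8°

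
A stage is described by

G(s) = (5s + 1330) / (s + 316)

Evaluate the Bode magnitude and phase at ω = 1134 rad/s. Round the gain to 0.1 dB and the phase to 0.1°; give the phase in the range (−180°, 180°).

13.9 dB, 2.4°

Substitute s = j1134:
Numerator: 5(j1134) + 1330 = 1330 + j5670
Denominator: (j1134) + 316 = 316 + j1134
|N| = √(1330² + 5670²) ≈ 5823.9, ∠N ≈ 76.80°
|D| = √(316² + 1134²) ≈ 1177.2, ∠D ≈ 74.43°
|G| = 5823.9 / 1177.2 ≈ 4.9472
Gain = 20 log₁₀(4.9472) ≈ 13.89 dB
∠G = 76.80° − 74.43° = 2.37°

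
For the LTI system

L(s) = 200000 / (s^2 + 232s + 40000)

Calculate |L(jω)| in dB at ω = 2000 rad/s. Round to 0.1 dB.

At s = jω = j2000:
quadratic: (j2000)² + 232·j2000 + 40000 = -3960000 + j464000 → |·| ≈ 3.9871e+06, ∠ ≈ 173.32°
|L| = 200000 / 3.9871e+06 ≈ 0.050162
Gain = 20 log₁₀(0.050162) ≈ -25.99 dB

-26.0 dB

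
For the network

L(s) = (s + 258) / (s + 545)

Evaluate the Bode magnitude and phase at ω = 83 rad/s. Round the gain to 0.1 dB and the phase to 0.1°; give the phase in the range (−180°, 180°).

-6.2 dB, 9.2°

Substitute s = j83:
Numerator: (j83) + 258 = 258 + j83
Denominator: (j83) + 545 = 545 + j83
|N| = √(258² + 83²) ≈ 271.02, ∠N ≈ 17.83°
|D| = √(545² + 83²) ≈ 551.28, ∠D ≈ 8.66°
|L| = 271.02 / 551.28 ≈ 0.49162
Gain = 20 log₁₀(0.49162) ≈ -6.17 dB
∠L = 17.83° − 8.66° = 9.17°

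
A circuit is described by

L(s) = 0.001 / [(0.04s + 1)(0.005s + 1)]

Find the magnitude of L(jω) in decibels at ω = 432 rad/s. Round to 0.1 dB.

At ω = 432 rad/s:
pole (1 + j432·0.04) = 1 + j17.28 → |·| ≈ 17.309, ∠ ≈ 86.69°
pole (1 + j432·0.005) = 1 + j2.16 → |·| ≈ 2.3803, ∠ ≈ 65.16°
|L| = 0.001 · 1 / (17.309 · 2.3803) ≈ 2.4271e-05
Gain = 20 log₁₀(2.4271e-05) ≈ -92.30 dB

-92.3 dB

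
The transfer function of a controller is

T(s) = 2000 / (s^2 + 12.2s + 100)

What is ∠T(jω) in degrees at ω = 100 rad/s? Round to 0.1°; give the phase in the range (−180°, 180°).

-173.0°

At s = jω = j100:
quadratic: (j100)² + 12.2·j100 + 100 = -9900 + j1220 → |·| ≈ 9974.9, ∠ ≈ 172.97°
∠T = 0.00° − 172.97° = -172.97°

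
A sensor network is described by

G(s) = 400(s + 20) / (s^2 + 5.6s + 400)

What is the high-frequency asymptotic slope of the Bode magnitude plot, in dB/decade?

Each pole contributes −20 dB/decade at high frequency; each zero contributes +20 dB/decade.
Net: 1 zero(s) − 2 pole(s) → -20 dB/decade.

-20 dB/decade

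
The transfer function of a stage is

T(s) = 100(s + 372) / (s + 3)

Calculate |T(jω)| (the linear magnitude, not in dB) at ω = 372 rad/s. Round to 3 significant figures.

At s = jω = j372:
zero (s+372): 372 + j372 → |·| = √(372²+372²) = √276768 ≈ 526.09, ∠ = arctan(372/372) ≈ 45.00°
pole (s+3): 3 + j372 → |·| = √(3²+372²) = √138393 ≈ 372.01, ∠ = arctan(372/3) ≈ 89.54°
|T| = 100 · 526.09 / 372.01 ≈ 141.42

141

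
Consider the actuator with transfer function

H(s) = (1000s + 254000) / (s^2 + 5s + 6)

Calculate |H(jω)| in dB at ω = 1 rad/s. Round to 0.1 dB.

Substitute s = j1:
Numerator: 1000(j1) + 254000 = 254000 + j1000
Denominator: (j1)^2 + 5(j1) + 6 = 5 + j5
|N| = √(254000² + 1000²) ≈ 2.54e+05, ∠N ≈ 0.23°
|D| = √(5² + 5²) ≈ 7.0711, ∠D ≈ 45.00°
|H| = 2.54e+05 / 7.0711 ≈ 35921
Gain = 20 log₁₀(35921) ≈ 91.11 dB

91.1 dB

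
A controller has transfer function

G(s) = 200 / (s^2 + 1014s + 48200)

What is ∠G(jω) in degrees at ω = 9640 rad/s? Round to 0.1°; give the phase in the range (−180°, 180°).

-174.0°

Substitute s = j9640:
Numerator: 200 = 200 + j0
Denominator: (j9640)^2 + 1014(j9640) + 48200 = -92881400 + j9774960
|N| = √(200² + 0²) ≈ 200, ∠N ≈ 0.00°
|D| = √(92881400² + 9774960²) ≈ 9.3394e+07, ∠D ≈ 173.99°
∠G = 0.00° − 173.99° = -173.99°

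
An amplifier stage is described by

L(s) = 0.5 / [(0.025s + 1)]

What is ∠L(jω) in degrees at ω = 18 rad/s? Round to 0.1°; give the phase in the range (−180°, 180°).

-24.2°

At ω = 18 rad/s:
pole (1 + j18·0.025) = 1 + j0.45 → |·| ≈ 1.0966, ∠ ≈ 24.23°
∠L = (0°) − (24.23°) = -24.23°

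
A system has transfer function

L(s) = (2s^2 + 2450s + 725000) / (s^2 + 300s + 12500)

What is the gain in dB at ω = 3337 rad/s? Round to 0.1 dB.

6.3 dB

Substitute s = j3337:
Numerator: 2(j3337)^2 + 2450(j3337) + 725000 = -21546138 + j8175650
Denominator: (j3337)^2 + 300(j3337) + 12500 = -11123069 + j1001100
|N| = √(21546138² + 8175650²) ≈ 2.3045e+07, ∠N ≈ 159.22°
|D| = √(11123069² + 1001100²) ≈ 1.1168e+07, ∠D ≈ 174.86°
|L| = 2.3045e+07 / 1.1168e+07 ≈ 2.0635
Gain = 20 log₁₀(2.0635) ≈ 6.29 dB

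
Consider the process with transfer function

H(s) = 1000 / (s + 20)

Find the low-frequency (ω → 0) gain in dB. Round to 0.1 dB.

H(0) = 1000 / 20 = 50
20 log₁₀(50) ≈ 33.98 dB

34.0 dB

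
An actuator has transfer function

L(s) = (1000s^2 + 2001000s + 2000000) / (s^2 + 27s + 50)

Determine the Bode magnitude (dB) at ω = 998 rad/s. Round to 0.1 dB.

Substitute s = j998:
Numerator: 1000(j998)^2 + 2001000(j998) + 2000000 = -994004000 + j1996998000
Denominator: (j998)^2 + 27(j998) + 50 = -995954 + j26946
|N| = √(994004000² + 1996998000²) ≈ 2.2307e+09, ∠N ≈ 116.46°
|D| = √(995954² + 26946²) ≈ 9.9632e+05, ∠D ≈ 178.45°
|L| = 2.2307e+09 / 9.9632e+05 ≈ 2238.9
Gain = 20 log₁₀(2238.9) ≈ 67.00 dB

67.0 dB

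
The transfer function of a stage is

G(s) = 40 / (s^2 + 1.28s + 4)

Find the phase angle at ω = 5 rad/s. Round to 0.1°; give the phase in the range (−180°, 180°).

At s = jω = j5:
quadratic: (j5)² + 1.28·j5 + 4 = -21 + j6.4 → |·| ≈ 21.954, ∠ ≈ 163.05°
∠G = 0.00° − 163.05° = -163.05°

-163.1°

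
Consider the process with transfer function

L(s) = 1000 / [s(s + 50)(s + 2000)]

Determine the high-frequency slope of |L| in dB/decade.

Each pole contributes −20 dB/decade at high frequency; each zero contributes +20 dB/decade.
Net: 0 zero(s) − 3 pole(s) → -60 dB/decade.

-60 dB/decade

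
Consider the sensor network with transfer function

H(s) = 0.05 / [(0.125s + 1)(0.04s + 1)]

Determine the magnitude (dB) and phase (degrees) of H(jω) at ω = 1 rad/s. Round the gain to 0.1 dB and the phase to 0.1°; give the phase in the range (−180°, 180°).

At ω = 1 rad/s:
pole (1 + j1·0.125) = 1 + j0.125 → |·| ≈ 1.0078, ∠ ≈ 7.13°
pole (1 + j1·0.04) = 1 + j0.04 → |·| ≈ 1.0008, ∠ ≈ 2.29°
|H| = 0.05 · 1 / (1.0078 · 1.0008) ≈ 0.049573
Gain = 20 log₁₀(0.049573) ≈ -26.10 dB
∠H = (0°) − (7.13° + 2.29°) = -9.42°

-26.1 dB, -9.4°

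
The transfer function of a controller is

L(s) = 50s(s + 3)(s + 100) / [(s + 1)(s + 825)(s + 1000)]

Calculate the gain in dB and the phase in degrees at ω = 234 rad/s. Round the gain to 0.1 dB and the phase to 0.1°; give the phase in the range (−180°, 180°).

10.6 dB, 127.4°

At s = jω = j234:
zero (s+3): 3 + j234 → |·| = √(3²+234²) = √54765 ≈ 234.02, ∠ = arctan(234/3) ≈ 89.27°
zero (s+100): 100 + j234 → |·| = √(100²+234²) = √64756 ≈ 254.47, ∠ = arctan(234/100) ≈ 66.86°
zero at origin: s = j234 → |·| = 234, ∠ = 90.00°
pole (s+1): 1 + j234 → |·| = √(1²+234²) = √54757 ≈ 234, ∠ = arctan(234/1) ≈ 89.76°
pole (s+825): 825 + j234 → |·| = √(825²+234²) = √735381 ≈ 857.54, ∠ = arctan(234/825) ≈ 15.84°
pole (s+1000): 1000 + j234 → |·| = √(1000²+234²) = √1054756 ≈ 1027, ∠ = arctan(234/1000) ≈ 13.17°
|L| = 50 · 1.3935e+07 / 2.0608e+08 ≈ 3.381
Gain = 20 log₁₀(3.381) ≈ 10.58 dB
∠L = 246.13° − 118.77° = 127.36°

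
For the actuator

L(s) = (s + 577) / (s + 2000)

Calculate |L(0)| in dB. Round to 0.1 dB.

-10.8 dB

L(0) = 1·577 / (2000) = 0.2885
20 log₁₀(0.2885) ≈ -10.80 dB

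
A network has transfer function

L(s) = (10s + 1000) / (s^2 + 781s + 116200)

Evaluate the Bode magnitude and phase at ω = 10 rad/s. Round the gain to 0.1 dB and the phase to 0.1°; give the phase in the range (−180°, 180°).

-41.3 dB, 1.9°

Substitute s = j10:
Numerator: 10(j10) + 1000 = 1000 + j100
Denominator: (j10)^2 + 781(j10) + 116200 = 116100 + j7810
|N| = √(1000² + 100²) ≈ 1005, ∠N ≈ 5.71°
|D| = √(116100² + 7810²) ≈ 1.1636e+05, ∠D ≈ 3.85°
|L| = 1005 / 1.1636e+05 ≈ 0.008637
Gain = 20 log₁₀(0.008637) ≈ -41.27 dB
∠L = 5.71° − 3.85° = 1.86°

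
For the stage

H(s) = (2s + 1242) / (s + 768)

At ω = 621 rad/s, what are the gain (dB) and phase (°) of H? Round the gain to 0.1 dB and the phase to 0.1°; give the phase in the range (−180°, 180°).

Substitute s = j621:
Numerator: 2(j621) + 1242 = 1242 + j1242
Denominator: (j621) + 768 = 768 + j621
|N| = √(1242² + 1242²) ≈ 1756.5, ∠N ≈ 45.00°
|D| = √(768² + 621²) ≈ 987.66, ∠D ≈ 38.96°
|H| = 1756.5 / 987.66 ≈ 1.7784
Gain = 20 log₁₀(1.7784) ≈ 5.00 dB
∠H = 45.00° − 38.96° = 6.04°

5.0 dB, 6.0°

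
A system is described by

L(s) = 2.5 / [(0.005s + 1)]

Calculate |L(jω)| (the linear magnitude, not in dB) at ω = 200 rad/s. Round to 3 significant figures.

1.77

At ω = 200 rad/s:
pole (1 + j200·0.005) = 1 + j1 → |·| ≈ 1.4142, ∠ ≈ 45.00°
|L| = 2.5 · 1 / (1.4142) ≈ 1.7678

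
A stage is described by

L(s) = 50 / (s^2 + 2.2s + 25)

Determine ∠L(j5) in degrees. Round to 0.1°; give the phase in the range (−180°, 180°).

At s = jω = j5:
quadratic: (j5)² + 2.2·j5 + 25 = 0 + j11 → |·| ≈ 11, ∠ ≈ 90.00°
∠L = 0.00° − 90.00° = -90.00°

-90.0°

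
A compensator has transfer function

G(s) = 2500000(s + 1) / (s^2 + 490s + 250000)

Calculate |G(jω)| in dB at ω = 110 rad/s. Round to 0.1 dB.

61.0 dB

At s = jω = j110:
zero (s+1): 1 + j110 → |·| = √(1²+110²) = √12101 ≈ 110, ∠ = arctan(110/1) ≈ 89.48°
quadratic: (j110)² + 490·j110 + 250000 = 237900 + j53900 → |·| ≈ 2.4393e+05, ∠ ≈ 12.77°
|G| = 2500000 · 110 / 2.4393e+05 ≈ 1127.4
Gain = 20 log₁₀(1127.4) ≈ 61.04 dB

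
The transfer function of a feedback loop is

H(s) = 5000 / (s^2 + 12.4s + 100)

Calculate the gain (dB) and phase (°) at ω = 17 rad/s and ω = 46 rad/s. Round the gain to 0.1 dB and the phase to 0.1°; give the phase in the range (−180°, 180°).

ω = 17: 24.9 dB, -131.9°; ω = 46: 7.6 dB, -164.2°

At s = jω = j17:
quadratic: (j17)² + 12.4·j17 + 100 = -189 + j210.8 → |·| ≈ 283.12, ∠ ≈ 131.88°
|H| = 5000 / 283.12 ≈ 17.66
Gain = 20 log₁₀(17.66) ≈ 24.94 dB
∠H = 0.00° − 131.88° = -131.88°

At s = jω = j46:
quadratic: (j46)² + 12.4·j46 + 100 = -2016 + j570.4 → |·| ≈ 2095.1, ∠ ≈ 164.20°
|H| = 5000 / 2095.1 ≈ 2.3865
Gain = 20 log₁₀(2.3865) ≈ 7.56 dB
∠H = 0.00° − 164.20° = -164.20°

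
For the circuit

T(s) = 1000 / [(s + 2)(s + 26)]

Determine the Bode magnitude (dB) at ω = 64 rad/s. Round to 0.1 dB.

At s = jω = j64:
pole (s+2): 2 + j64 → |·| = √(2²+64²) = √4100 ≈ 64.031, ∠ = arctan(64/2) ≈ 88.21°
pole (s+26): 26 + j64 → |·| = √(26²+64²) = √4772 ≈ 69.08, ∠ = arctan(64/26) ≈ 67.89°
|T| = 1000 / 4423.3 ≈ 0.22608
Gain = 20 log₁₀(0.22608) ≈ -12.91 dB

-12.9 dB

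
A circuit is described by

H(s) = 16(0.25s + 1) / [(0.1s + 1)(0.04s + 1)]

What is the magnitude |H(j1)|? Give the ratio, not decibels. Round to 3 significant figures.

16.4

At ω = 1 rad/s:
zero (1 + j1·0.25) = 1 + j0.25 → |·| ≈ 1.0308, ∠ ≈ 14.04°
pole (1 + j1·0.1) = 1 + j0.1 → |·| ≈ 1.005, ∠ ≈ 5.71°
pole (1 + j1·0.04) = 1 + j0.04 → |·| ≈ 1.0008, ∠ ≈ 2.29°
|H| = 16 · 1.0308 / (1.005 · 1.0008) ≈ 16.398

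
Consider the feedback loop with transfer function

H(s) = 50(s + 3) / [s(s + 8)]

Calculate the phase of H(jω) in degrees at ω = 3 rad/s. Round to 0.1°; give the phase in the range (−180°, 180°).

At s = jω = j3:
zero (s+3): 3 + j3 → |·| = √(3²+3²) = √18 ≈ 4.2426, ∠ = arctan(3/3) ≈ 45.00°
pole (s+8): 8 + j3 → |·| = √(8²+3²) = √73 ≈ 8.544, ∠ = arctan(3/8) ≈ 20.56°
pole at origin: |s| = 3, ∠ = 90.00° (in denominator)
∠H = 45.00° − 110.56° = -65.56°

-65.6°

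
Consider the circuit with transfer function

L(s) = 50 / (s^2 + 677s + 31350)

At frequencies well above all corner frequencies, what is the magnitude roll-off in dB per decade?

-40 dB/decade

Each pole contributes −20 dB/decade at high frequency; each zero contributes +20 dB/decade.
Net: 0 zero(s) − 2 pole(s) → -40 dB/decade.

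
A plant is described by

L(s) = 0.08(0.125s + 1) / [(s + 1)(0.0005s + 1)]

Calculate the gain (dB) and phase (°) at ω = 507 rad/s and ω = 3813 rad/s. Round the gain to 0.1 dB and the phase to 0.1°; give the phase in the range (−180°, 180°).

ω = 507: -40.3 dB, -15.0°; ω = 3813: -46.7 dB, -62.4°

At ω = 507 rad/s:
zero (1 + j507·0.125) = 1 + j63.375 → |·| ≈ 63.383, ∠ ≈ 89.10°
pole (1 + j507·1) = 1 + j507 → |·| ≈ 507, ∠ ≈ 89.89°
pole (1 + j507·0.0005) = 1 + j0.2535 → |·| ≈ 1.0316, ∠ ≈ 14.22°
|L| = 0.08 · 63.383 / (507 · 1.0316) ≈ 0.0096949
Gain = 20 log₁₀(0.0096949) ≈ -40.27 dB
∠L = (89.10°) − (89.89° + 14.22°) = -15.01°

At ω = 3813 rad/s:
zero (1 + j3813·0.125) = 1 + j476.625 → |·| ≈ 476.63, ∠ ≈ 89.88°
pole (1 + j3813·1) = 1 + j3813 → |·| ≈ 3813, ∠ ≈ 89.98°
pole (1 + j3813·0.0005) = 1 + j1.9065 → |·| ≈ 2.1528, ∠ ≈ 62.32°
|L| = 0.08 · 476.63 / (3813 · 2.1528) ≈ 0.0046452
Gain = 20 log₁₀(0.0046452) ≈ -46.66 dB
∠L = (89.88°) − (89.98° + 62.32°) = -62.42°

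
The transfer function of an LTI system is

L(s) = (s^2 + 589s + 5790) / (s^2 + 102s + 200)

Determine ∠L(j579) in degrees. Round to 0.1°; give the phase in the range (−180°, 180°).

Substitute s = j579:
Numerator: (j579)^2 + 589(j579) + 5790 = -329451 + j341031
Denominator: (j579)^2 + 102(j579) + 200 = -335041 + j59058
|N| = √(329451² + 341031²) ≈ 4.7417e+05, ∠N ≈ 134.01°
|D| = √(335041² + 59058²) ≈ 3.4021e+05, ∠D ≈ 170.00°
∠L = 134.01° − 170.00° = -35.99°

-36.0°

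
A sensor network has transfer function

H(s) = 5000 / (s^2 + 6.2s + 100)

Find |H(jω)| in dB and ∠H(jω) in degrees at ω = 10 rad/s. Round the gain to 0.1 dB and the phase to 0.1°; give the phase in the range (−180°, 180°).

38.1 dB, -90.0°

At s = jω = j10:
quadratic: (j10)² + 6.2·j10 + 100 = 0 + j62 → |·| ≈ 62, ∠ ≈ 90.00°
|H| = 5000 / 62 ≈ 80.645
Gain = 20 log₁₀(80.645) ≈ 38.13 dB
∠H = 0.00° − 90.00° = -90.00°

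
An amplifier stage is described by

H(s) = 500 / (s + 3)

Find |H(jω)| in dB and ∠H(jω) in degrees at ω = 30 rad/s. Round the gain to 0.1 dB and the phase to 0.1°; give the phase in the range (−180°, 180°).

At s = jω = j30:
pole (s+3): 3 + j30 → |·| = √(3²+30²) = √909 ≈ 30.15, ∠ = arctan(30/3) ≈ 84.29°
|H| = 500 / 30.15 ≈ 16.584
Gain = 20 log₁₀(16.584) ≈ 24.39 dB
∠H = 0.00° − 84.29° = -84.29°

24.4 dB, -84.3°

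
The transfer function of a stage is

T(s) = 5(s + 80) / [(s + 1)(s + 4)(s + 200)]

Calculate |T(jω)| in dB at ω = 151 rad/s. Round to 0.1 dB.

-76.5 dB

At s = jω = j151:
zero (s+80): 80 + j151 → |·| = √(80²+151²) = √29201 ≈ 170.88, ∠ = arctan(151/80) ≈ 62.09°
pole (s+1): 1 + j151 → |·| = √(1²+151²) = √22802 ≈ 151, ∠ = arctan(151/1) ≈ 89.62°
pole (s+4): 4 + j151 → |·| = √(4²+151²) = √22817 ≈ 151.05, ∠ = arctan(151/4) ≈ 88.48°
pole (s+200): 200 + j151 → |·| = √(200²+151²) = √62801 ≈ 250.6, ∠ = arctan(151/200) ≈ 37.05°
|T| = 5 · 170.88 / 5.7158e+06 ≈ 0.00014948
Gain = 20 log₁₀(0.00014948) ≈ -76.51 dB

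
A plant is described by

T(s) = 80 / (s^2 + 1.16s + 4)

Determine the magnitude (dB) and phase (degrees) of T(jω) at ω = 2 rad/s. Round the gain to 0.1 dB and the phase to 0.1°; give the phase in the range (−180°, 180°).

At s = jω = j2:
quadratic: (j2)² + 1.16·j2 + 4 = 0 + j2.32 → |·| ≈ 2.32, ∠ ≈ 90.00°
|T| = 80 / 2.32 ≈ 34.483
Gain = 20 log₁₀(34.483) ≈ 30.75 dB
∠T = 0.00° − 90.00° = -90.00°

30.8 dB, -90.0°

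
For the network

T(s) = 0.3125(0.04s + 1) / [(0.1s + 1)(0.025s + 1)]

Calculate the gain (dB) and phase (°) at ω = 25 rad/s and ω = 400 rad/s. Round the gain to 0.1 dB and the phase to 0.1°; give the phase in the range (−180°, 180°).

ω = 25: -17.1 dB, -55.2°; ω = 400: -38.1 dB, -86.4°

At ω = 25 rad/s:
zero (1 + j25·0.04) = 1 + j1 → |·| ≈ 1.4142, ∠ ≈ 45.00°
pole (1 + j25·0.1) = 1 + j2.5 → |·| ≈ 2.6926, ∠ ≈ 68.20°
pole (1 + j25·0.025) = 1 + j0.625 → |·| ≈ 1.1792, ∠ ≈ 32.01°
|T| = 0.3125 · 1.4142 / (2.6926 · 1.1792) ≈ 0.13919
Gain = 20 log₁₀(0.13919) ≈ -17.13 dB
∠T = (45.00°) − (68.20° + 32.01°) = -55.21°

At ω = 400 rad/s:
zero (1 + j400·0.04) = 1 + j16 → |·| ≈ 16.031, ∠ ≈ 86.42°
pole (1 + j400·0.1) = 1 + j40 → |·| ≈ 40.012, ∠ ≈ 88.57°
pole (1 + j400·0.025) = 1 + j10 → |·| ≈ 10.05, ∠ ≈ 84.29°
|T| = 0.3125 · 16.031 / (40.012 · 10.05) ≈ 0.012458
Gain = 20 log₁₀(0.012458) ≈ -38.09 dB
∠T = (86.42°) − (88.57° + 84.29°) = -86.44°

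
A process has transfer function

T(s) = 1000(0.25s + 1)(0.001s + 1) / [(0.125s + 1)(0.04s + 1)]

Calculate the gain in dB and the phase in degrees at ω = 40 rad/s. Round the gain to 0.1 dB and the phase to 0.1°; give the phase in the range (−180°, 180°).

At ω = 40 rad/s:
zero (1 + j40·0.25) = 1 + j10 → |·| ≈ 10.05, ∠ ≈ 84.29°
zero (1 + j40·0.001) = 1 + j0.04 → |·| ≈ 1.0008, ∠ ≈ 2.29°
pole (1 + j40·0.125) = 1 + j5 → |·| ≈ 5.099, ∠ ≈ 78.69°
pole (1 + j40·0.04) = 1 + j1.6 → |·| ≈ 1.8868, ∠ ≈ 57.99°
|T| = 1000 · 10.05 · 1.0008 / (5.099 · 1.8868) ≈ 1045.4
Gain = 20 log₁₀(1045.4) ≈ 60.39 dB
∠T = (84.29° + 2.29°) − (78.69° + 57.99°) = -50.10°

60.4 dB, -50.1°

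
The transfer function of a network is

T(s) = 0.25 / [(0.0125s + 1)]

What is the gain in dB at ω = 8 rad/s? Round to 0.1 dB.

At ω = 8 rad/s:
pole (1 + j8·0.0125) = 1 + j0.1 → |·| ≈ 1.005, ∠ ≈ 5.71°
|T| = 0.25 · 1 / (1.005) ≈ 0.24876
Gain = 20 log₁₀(0.24876) ≈ -12.08 dB

-12.1 dB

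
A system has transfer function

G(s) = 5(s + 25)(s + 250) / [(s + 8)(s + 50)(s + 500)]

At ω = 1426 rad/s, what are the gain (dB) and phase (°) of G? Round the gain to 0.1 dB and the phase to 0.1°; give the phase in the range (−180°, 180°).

At s = jω = j1426:
zero (s+25): 25 + j1426 → |·| = √(25²+1426²) = √2034101 ≈ 1426.2, ∠ = arctan(1426/25) ≈ 89.00°
zero (s+250): 250 + j1426 → |·| = √(250²+1426²) = √2095976 ≈ 1447.7, ∠ = arctan(1426/250) ≈ 80.06°
pole (s+8): 8 + j1426 → |·| = √(8²+1426²) = √2033540 ≈ 1426, ∠ = arctan(1426/8) ≈ 89.68°
pole (s+50): 50 + j1426 → |·| = √(50²+1426²) = √2035976 ≈ 1426.9, ∠ = arctan(1426/50) ≈ 87.99°
pole (s+500): 500 + j1426 → |·| = √(500²+1426²) = √2283476 ≈ 1511.1, ∠ = arctan(1426/500) ≈ 70.68°
|G| = 5 · 2.0647e+06 / 3.0747e+09 ≈ 0.0033576
Gain = 20 log₁₀(0.0033576) ≈ -49.48 dB
∠G = 169.06° − 248.35° = -79.29°

-49.5 dB, -79.3°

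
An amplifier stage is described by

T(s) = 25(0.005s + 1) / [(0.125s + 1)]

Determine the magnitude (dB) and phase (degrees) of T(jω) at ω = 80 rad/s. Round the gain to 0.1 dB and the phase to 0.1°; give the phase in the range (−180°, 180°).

At ω = 80 rad/s:
zero (1 + j80·0.005) = 1 + j0.4 → |·| ≈ 1.077, ∠ ≈ 21.80°
pole (1 + j80·0.125) = 1 + j10 → |·| ≈ 10.05, ∠ ≈ 84.29°
|T| = 25 · 1.077 / (10.05) ≈ 2.6791
Gain = 20 log₁₀(2.6791) ≈ 8.56 dB
∠T = (21.80°) − (84.29°) = -62.49°

8.6 dB, -62.5°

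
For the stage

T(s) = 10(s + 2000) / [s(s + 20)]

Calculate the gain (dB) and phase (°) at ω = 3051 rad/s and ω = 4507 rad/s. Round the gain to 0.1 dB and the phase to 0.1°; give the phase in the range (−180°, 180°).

At s = jω = j3051:
zero (s+2000): 2000 + j3051 → |·| = √(2000²+3051²) = √13308601 ≈ 3648.1, ∠ = arctan(3051/2000) ≈ 56.75°
pole (s+20): 20 + j3051 → |·| = √(20²+3051²) = √9309001 ≈ 3051.1, ∠ = arctan(3051/20) ≈ 89.62°
pole at origin: |s| = 3051, ∠ = 90.00° (in denominator)
|T| = 10 · 3648.1 / 9.3089e+06 ≈ 0.0039189
Gain = 20 log₁₀(0.0039189) ≈ -48.14 dB
∠T = 56.75° − 179.62° = -122.87°

At s = jω = j4507:
zero (s+2000): 2000 + j4507 → |·| = √(2000²+4507²) = √24313049 ≈ 4930.8, ∠ = arctan(4507/2000) ≈ 66.07°
pole (s+20): 20 + j4507 → |·| = √(20²+4507²) = √20313449 ≈ 4507, ∠ = arctan(4507/20) ≈ 89.75°
pole at origin: |s| = 4507, ∠ = 90.00° (in denominator)
|T| = 10 · 4930.8 / 2.0313e+07 ≈ 0.0024274
Gain = 20 log₁₀(0.0024274) ≈ -52.30 dB
∠T = 66.07° − 179.75° = -113.68°

ω = 3051: -48.1 dB, -122.9°; ω = 4507: -52.3 dB, -113.7°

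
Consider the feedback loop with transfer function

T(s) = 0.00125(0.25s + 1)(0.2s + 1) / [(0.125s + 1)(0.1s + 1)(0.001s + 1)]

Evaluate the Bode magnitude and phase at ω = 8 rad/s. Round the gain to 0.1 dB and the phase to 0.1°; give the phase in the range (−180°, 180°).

-50.7 dB, 37.3°

At ω = 8 rad/s:
zero (1 + j8·0.25) = 1 + j2 → |·| ≈ 2.2361, ∠ ≈ 63.43°
zero (1 + j8·0.2) = 1 + j1.6 → |·| ≈ 1.8868, ∠ ≈ 57.99°
pole (1 + j8·0.125) = 1 + j1 → |·| ≈ 1.4142, ∠ ≈ 45.00°
pole (1 + j8·0.1) = 1 + j0.8 → |·| ≈ 1.2806, ∠ ≈ 38.66°
pole (1 + j8·0.001) = 1 + j0.008 → |·| ≈ 1, ∠ ≈ 0.46°
|T| = 0.00125 · 2.2361 · 1.8868 / (1.4142 · 1.2806 · 1) ≈ 0.0029121
Gain = 20 log₁₀(0.0029121) ≈ -50.72 dB
∠T = (63.43° + 57.99°) − (45.00° + 38.66° + 0.46°) = 37.30°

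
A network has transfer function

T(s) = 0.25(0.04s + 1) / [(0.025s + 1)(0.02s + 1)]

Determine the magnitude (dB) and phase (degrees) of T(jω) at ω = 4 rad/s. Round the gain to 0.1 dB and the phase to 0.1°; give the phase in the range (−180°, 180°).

At ω = 4 rad/s:
zero (1 + j4·0.04) = 1 + j0.16 → |·| ≈ 1.0127, ∠ ≈ 9.09°
pole (1 + j4·0.025) = 1 + j0.1 → |·| ≈ 1.005, ∠ ≈ 5.71°
pole (1 + j4·0.02) = 1 + j0.08 → |·| ≈ 1.0032, ∠ ≈ 4.57°
|T| = 0.25 · 1.0127 / (1.005 · 1.0032) ≈ 0.25111
Gain = 20 log₁₀(0.25111) ≈ -12.00 dB
∠T = (9.09°) − (5.71° + 4.57°) = -1.19°

-12.0 dB, -1.2°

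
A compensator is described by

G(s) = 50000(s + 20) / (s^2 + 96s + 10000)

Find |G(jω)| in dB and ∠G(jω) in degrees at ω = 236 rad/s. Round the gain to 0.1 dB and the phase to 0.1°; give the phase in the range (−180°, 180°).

47.3 dB, -68.5°

At s = jω = j236:
zero (s+20): 20 + j236 → |·| = √(20²+236²) = √56096 ≈ 236.85, ∠ = arctan(236/20) ≈ 85.16°
quadratic: (j236)² + 96·j236 + 10000 = -45696 + j22656 → |·| ≈ 51004, ∠ ≈ 153.63°
|G| = 50000 · 236.85 / 51004 ≈ 232.19
Gain = 20 log₁₀(232.19) ≈ 47.32 dB
∠G = 85.16° − 153.63° = -68.47°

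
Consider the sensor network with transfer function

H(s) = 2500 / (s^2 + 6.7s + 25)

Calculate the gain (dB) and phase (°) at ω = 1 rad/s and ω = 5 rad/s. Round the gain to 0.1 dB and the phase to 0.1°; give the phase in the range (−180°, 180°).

ω = 1: 40.0 dB, -15.6°; ω = 5: 37.5 dB, -90.0°

At s = jω = j1:
quadratic: (j1)² + 6.7·j1 + 25 = 24 + j6.7 → |·| ≈ 24.918, ∠ ≈ 15.60°
|H| = 2500 / 24.918 ≈ 100.33
Gain = 20 log₁₀(100.33) ≈ 40.03 dB
∠H = 0.00° − 15.60° = -15.60°

At s = jω = j5:
quadratic: (j5)² + 6.7·j5 + 25 = 0 + j33.5 → |·| ≈ 33.5, ∠ ≈ 90.00°
|H| = 2500 / 33.5 ≈ 74.627
Gain = 20 log₁₀(74.627) ≈ 37.46 dB
∠H = 0.00° − 90.00° = -90.00°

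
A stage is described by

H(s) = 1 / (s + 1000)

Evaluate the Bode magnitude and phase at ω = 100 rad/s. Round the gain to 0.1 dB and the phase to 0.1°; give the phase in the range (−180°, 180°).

At s = jω = j100:
pole (s+1000): 1000 + j100 → |·| = √(1000²+100²) = √1010000 ≈ 1005, ∠ = arctan(100/1000) ≈ 5.71°
|H| = 1 / 1005 ≈ 0.00099502
Gain = 20 log₁₀(0.00099502) ≈ -60.04 dB
∠H = 0.00° − 5.71° = -5.71°

-60.0 dB, -5.7°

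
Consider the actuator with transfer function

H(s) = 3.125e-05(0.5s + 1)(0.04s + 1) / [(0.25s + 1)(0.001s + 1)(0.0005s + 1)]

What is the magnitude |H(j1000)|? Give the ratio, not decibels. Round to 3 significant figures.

At ω = 1000 rad/s:
zero (1 + j1000·0.5) = 1 + j500 → |·| ≈ 500, ∠ ≈ 89.89°
zero (1 + j1000·0.04) = 1 + j40 → |·| ≈ 40.012, ∠ ≈ 88.57°
pole (1 + j1000·0.25) = 1 + j250 → |·| ≈ 250, ∠ ≈ 89.77°
pole (1 + j1000·0.001) = 1 + j1 → |·| ≈ 1.4142, ∠ ≈ 45.00°
pole (1 + j1000·0.0005) = 1 + j0.5 → |·| ≈ 1.118, ∠ ≈ 26.57°
|H| = 3.125e-05 · 500 · 40.012 / (250 · 1.4142 · 1.118) ≈ 0.0015817

0.00158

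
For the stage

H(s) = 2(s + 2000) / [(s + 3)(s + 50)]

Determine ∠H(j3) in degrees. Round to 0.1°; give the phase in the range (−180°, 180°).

At s = jω = j3:
zero (s+2000): 2000 + j3 → |·| = √(2000²+3²) = √4000009 ≈ 2000, ∠ = arctan(3/2000) ≈ 0.09°
pole (s+3): 3 + j3 → |·| = √(3²+3²) = √18 ≈ 4.2426, ∠ = arctan(3/3) ≈ 45.00°
pole (s+50): 50 + j3 → |·| = √(50²+3²) = √2509 ≈ 50.09, ∠ = arctan(3/50) ≈ 3.43°
∠H = 0.09° − 48.43° = -48.34°

-48.3°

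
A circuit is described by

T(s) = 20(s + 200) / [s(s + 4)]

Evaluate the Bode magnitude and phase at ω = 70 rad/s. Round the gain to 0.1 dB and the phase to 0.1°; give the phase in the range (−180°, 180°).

-1.3 dB, -157.4°

At s = jω = j70:
zero (s+200): 200 + j70 → |·| = √(200²+70²) = √44900 ≈ 211.9, ∠ = arctan(70/200) ≈ 19.29°
pole (s+4): 4 + j70 → |·| = √(4²+70²) = √4916 ≈ 70.114, ∠ = arctan(70/4) ≈ 86.73°
pole at origin: |s| = 70, ∠ = 90.00° (in denominator)
|T| = 20 · 211.9 / 4908 ≈ 0.86349
Gain = 20 log₁₀(0.86349) ≈ -1.27 dB
∠T = 19.29° − 176.73° = -157.44°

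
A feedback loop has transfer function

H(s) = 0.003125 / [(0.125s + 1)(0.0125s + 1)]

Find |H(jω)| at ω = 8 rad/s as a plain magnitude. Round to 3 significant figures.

At ω = 8 rad/s:
pole (1 + j8·0.125) = 1 + j1 → |·| ≈ 1.4142, ∠ ≈ 45.00°
pole (1 + j8·0.0125) = 1 + j0.1 → |·| ≈ 1.005, ∠ ≈ 5.71°
|H| = 0.003125 · 1 / (1.4142 · 1.005) ≈ 0.0021987

0.00220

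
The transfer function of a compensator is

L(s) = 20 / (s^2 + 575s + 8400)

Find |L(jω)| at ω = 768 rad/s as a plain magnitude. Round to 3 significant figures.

Substitute s = j768:
Numerator: 20 = 20 + j0
Denominator: (j768)^2 + 575(j768) + 8400 = -581424 + j441600
|N| = √(20² + 0²) ≈ 20, ∠N ≈ 0.00°
|D| = √(581424² + 441600²) ≈ 7.3011e+05, ∠D ≈ 142.78°
|L| = 20 / 7.3011e+05 ≈ 2.7393e-05

2.74e-05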